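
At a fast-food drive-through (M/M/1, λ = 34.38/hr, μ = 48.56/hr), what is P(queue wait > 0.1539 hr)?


ρ = 34.38/48.56 = 0.7080
P(Wq > t) = ρ·e^{−(μ−λ)t} = 0.7080·e^{−2.1823}
= 0.7080·0.112782 = 0.079848

Final: 0.079848


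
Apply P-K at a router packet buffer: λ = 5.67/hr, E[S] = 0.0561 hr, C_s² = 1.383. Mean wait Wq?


ρ = λ·E[S] = 5.67·0.0561 = 0.3181
E[S²] = E[S]²(1+C_s²) = 0.0561²·(1+1.383) = 0.007500
Wq = λ·E[S²]/(2(1−ρ)) = 5.67·0.007500/(2·0.6819) = 0.03118 hr

Final: 0.03118 hr


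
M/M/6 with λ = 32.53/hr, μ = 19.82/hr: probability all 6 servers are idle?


a = λ/μ = 32.53/19.82 = 1.6413; ρ = a/c = 0.2735
Σ_{k=0}^{5} a^k/k! (terms k=0..5) = 1.00000 + 1.64127 + 1.34689 + 0.73687 + 0.30235 + 0.09925 = 5.12662
Tail: a^6/(6!(1−ρ)) = 19.54711/(720·0.7265) = 0.03737
P₀ = 1/(5.12662 + 0.03737) = 1/5.16400 = 0.193649

Final: 0.193649


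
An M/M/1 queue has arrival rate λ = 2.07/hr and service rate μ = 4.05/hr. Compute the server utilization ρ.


ρ = λ/μ = 2.07/4.05 = 0.5111

Final: 0.5111


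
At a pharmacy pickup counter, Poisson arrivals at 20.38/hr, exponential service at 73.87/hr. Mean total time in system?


W = 1/(μ−λ) = 1/(73.87 − 20.38) = 1/53.49 = 0.01870 hr

Final: 0.01870 hr


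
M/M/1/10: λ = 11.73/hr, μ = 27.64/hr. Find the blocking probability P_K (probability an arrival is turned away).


ρ = λ/μ = 11.73/27.64 = 0.4244
P_K = (1−ρ)ρ^K/(1−ρ^(K+1)) = (0.5756·0.0001895)/(1 − 0.00008042)
= 0.0001091/0.999920 = 0.0001091

Final: 0.0001091


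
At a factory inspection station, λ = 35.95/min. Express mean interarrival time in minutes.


Mean interarrival time = 1/λ = 1/35.95 minute = 0.02782 minute
In minutes: 0.02782 × 1 = 0.02782 min

Final: 0.02782 min


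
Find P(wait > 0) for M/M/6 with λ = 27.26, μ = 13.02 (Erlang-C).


a = λ/μ = 2.0937; ρ = a/6 = 0.3490
P₀ = 0.122989 (from M/M/c formula)
C(c,a) = [a^c/(c!(1−ρ))]·P₀ = [84.23435/(720·0.6510)]·0.122989
= 0.17970·0.122989 = 0.022101

Final: 0.022101


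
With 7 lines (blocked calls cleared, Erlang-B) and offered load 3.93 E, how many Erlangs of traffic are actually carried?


B(7,3.93) = 0.059222 (Erlang-B)
Carried load = a(1 − B) = 3.93·(1 − 0.059222) = 3.93·0.940778 = 3.6973 E

Final: 3.6973 Erlangs


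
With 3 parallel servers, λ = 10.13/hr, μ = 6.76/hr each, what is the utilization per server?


ρ = λ/(cμ) = 10.13/(3·6.76) = 10.13/20.28 = 0.4995

Final: 0.4995


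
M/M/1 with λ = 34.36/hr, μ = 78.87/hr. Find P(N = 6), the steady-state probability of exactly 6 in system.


ρ = 34.36/78.87 = 0.4357
P_n = (1−ρ)·ρ^n = (1 − 0.4357)·0.4357^6 = 0.5643·0.006837 = 0.003858

Final: 0.003858


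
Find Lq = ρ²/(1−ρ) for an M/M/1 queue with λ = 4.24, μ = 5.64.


ρ = 4.24/5.64 = 0.7518
Lq = ρ²/(1−ρ) = 0.5652/0.2482 = 2.2768

Final: 2.2768


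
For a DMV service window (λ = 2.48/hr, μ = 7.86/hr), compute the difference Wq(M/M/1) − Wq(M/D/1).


ρ = 2.48/7.86 = 0.3155
Wq(M/M/1) = ρ/(μ−λ) = 0.3155/5.38 = 0.05865 hr
Wq(M/D/1) = ρ/(2(μ−λ)) = 0.02932 hr
Savings = 0.05865 − 0.02932 = 0.02932 hr

Final: 0.02932 hr


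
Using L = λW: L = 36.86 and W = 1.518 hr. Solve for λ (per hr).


λ = L/W = 36.86/1.518 = 24.2819 /hr

Final: 24.2819 /hr


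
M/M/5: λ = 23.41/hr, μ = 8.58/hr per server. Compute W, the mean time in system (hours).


a = 2.7284; ρ = 0.5457; P₀ = 0.062820
Lq = P₀·a^c·ρ/(c!(1−ρ)²) = 0.20928
Wq = Lq/λ = 0.20928/23.41 = 0.008940 hr
W = Wq + 1/μ = 0.008940 + 0.11655 = 0.12549 hr

Final: 0.12549 hr


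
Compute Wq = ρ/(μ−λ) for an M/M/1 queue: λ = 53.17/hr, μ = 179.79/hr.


ρ = 53.17/179.79 = 0.2957
Wq = ρ/(μ−λ) = 0.2957/(179.79 − 53.17) = 0.2957/126.62 = 0.002336 hr

Final: 0.002336 hr


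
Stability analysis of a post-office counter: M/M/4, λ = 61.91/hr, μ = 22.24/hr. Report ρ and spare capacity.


Total capacity cμ = 4·22.24 = 88.96/hr
ρ = λ/(cμ) = 61.91/88.96 = 0.6959
Stable ⇔ ρ < 1: YES
Spare capacity = cμ − λ = 88.96 − 61.91 = 27.05/hr

Final: ρ = 0.6959; stable; margin = 27.05/hr


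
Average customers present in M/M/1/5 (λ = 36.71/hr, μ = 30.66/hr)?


ρ = 36.71/30.66 = 1.1973
L = ρ[1 − (K+1)ρ^K + Kρ^(K+1)] / [(1−ρ)(1−ρ^(K+1))]
Numerator: 1.1973·(1 − 6·2.460714 + 5·2.946276) = 1.157927
Denominator: (-0.1973)·(-1.946276) = 0.384050
L = 1.157927/0.384050 = 3.0150

Final: 3.0150


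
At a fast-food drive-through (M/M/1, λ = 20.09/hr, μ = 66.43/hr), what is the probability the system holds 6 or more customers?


ρ = 20.09/66.43 = 0.3024
P(N ≥ n) = ρ^n = 0.3024^6 = 0.0007651

Final: 0.0007651


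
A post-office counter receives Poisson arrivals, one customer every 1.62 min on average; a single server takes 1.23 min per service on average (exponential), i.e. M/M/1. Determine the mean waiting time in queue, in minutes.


λ = 60/1.62 = 37.0370 /hr
μ = 60/1.23 = 48.7805 /hr
ρ = λ/μ = 37.0370/48.7805 = 0.7593
Wq = ρ/(μ−λ) = 0.7593/(48.7805−37.0370) = 0.06465 hr
In minutes: 0.06465·60 = 3.879 min

Final: 3.879 min


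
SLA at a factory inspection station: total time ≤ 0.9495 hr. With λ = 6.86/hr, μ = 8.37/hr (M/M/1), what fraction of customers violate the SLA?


W ~ Exponential(μ−λ) for M/M/1.
μ − λ = 8.37 − 6.86 = 1.5100
P(W > t) = e^{−(μ−λ)t} = e^{−1.4337} = 0.238414

Final: 0.238414


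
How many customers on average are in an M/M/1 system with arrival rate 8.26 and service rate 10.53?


ρ = λ/μ = 8.26/10.53 = 0.7844
L = ρ/(1−ρ) = 0.7844/(1 − 0.7844) = 0.7844/0.2156 = 3.6388

Final: 3.6388


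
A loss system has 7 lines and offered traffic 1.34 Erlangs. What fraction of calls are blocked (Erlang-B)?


B(c,a) = (a^c/c!) / Σ_{k=0}^{c} a^k/k!
a^7/7! = 0.001539
Σ terms (k=0..7): 1.00000 + 1.34000 + 0.89780 + 0.40102 + 0.13434 + 0.03600 + 0.008041 + 0.001539 = 3.818741
B = 0.001539/3.818741 = 0.0004031

Final: 0.0004031


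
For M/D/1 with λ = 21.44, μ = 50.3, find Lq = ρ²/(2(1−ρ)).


ρ = 21.44/50.3 = 0.4262
M/D/1: Lq = ρ²/(2(1−ρ)) = 0.1817/(2·0.5738) = 0.15833

Final: 0.15833


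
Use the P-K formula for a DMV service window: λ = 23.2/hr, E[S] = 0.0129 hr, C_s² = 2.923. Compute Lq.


ρ = λ·E[S] = 23.2·0.0129 = 0.2993
Lq = ρ²(1+C_s²)/(2(1−ρ)) = 0.08957·(1+2.923)/(2·0.7007)
= 0.08957·3.9230/1.4014 = 0.25073

Final: 0.25073


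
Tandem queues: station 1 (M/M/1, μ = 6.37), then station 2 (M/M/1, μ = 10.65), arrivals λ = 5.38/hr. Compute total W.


Each node sees arrival rate λ = 5.38/hr (tandem ⇒ throughput preserved).
W₁ = 1/(μ₁−λ) = 1/(6.37−5.38) = 1.01010 hr
W₂ = 1/(μ₂−λ) = 1/(10.65−5.38) = 0.18975 hr
W_total = W₁ + W₂ = 1.01010 + 0.18975 = 1.19985 hr

Final: 1.19985 hr


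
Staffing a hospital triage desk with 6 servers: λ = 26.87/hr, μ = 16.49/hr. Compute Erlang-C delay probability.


a = λ/μ = 1.6295; ρ = a/6 = 0.2716
P₀ = 0.195951 (from M/M/c formula)
C(c,a) = [a^c/(c!(1−ρ))]·P₀ = [18.71898/(720·0.7284)]·0.195951
= 0.03569·0.195951 = 0.006994

Final: 0.006994


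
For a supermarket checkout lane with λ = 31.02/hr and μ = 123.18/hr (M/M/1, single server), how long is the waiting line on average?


ρ = 31.02/123.18 = 0.2518
Lq = ρ²/(1−ρ) = 0.06342/0.7482 = 0.08476

Final: 0.08476


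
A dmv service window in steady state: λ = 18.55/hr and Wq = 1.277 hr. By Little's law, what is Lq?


Lq = λWq = 18.55·1.277 = 23.6883

Final: 23.6883


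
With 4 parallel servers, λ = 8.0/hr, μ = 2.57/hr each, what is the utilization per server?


ρ = λ/(cμ) = 8.0/(4·2.57) = 8.0/10.28 = 0.7782

Final: 0.7782


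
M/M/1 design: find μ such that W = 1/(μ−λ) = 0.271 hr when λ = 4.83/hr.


W = 1/(μ−λ) ⇒ μ − λ = 1/W = 1/0.271 = 3.6900
μ = λ + 1/W = 4.83 + 3.6900 = 8.5200 per hr

Final: 8.5200 /hr


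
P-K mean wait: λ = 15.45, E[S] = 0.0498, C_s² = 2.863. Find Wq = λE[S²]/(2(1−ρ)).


ρ = λ·E[S] = 15.45·0.0498 = 0.7694
E[S²] = E[S]²(1+C_s²) = 0.0498²·(1+2.863) = 0.009580
Wq = λ·E[S²]/(2(1−ρ)) = 15.45·0.009580/(2·0.2306) = 0.32095 hr

Final: 0.32095 hr


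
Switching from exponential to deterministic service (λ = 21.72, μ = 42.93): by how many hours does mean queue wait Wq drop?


ρ = 21.72/42.93 = 0.5059
Wq(M/M/1) = ρ/(μ−λ) = 0.5059/21.21 = 0.02385 hr
Wq(M/D/1) = ρ/(2(μ−λ)) = 0.01193 hr
Savings = 0.02385 − 0.01193 = 0.01193 hr

Final: 0.01193 hr


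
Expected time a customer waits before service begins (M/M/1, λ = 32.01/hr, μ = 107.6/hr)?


ρ = 32.01/107.6 = 0.2975
Wq = ρ/(μ−λ) = 0.2975/(107.6 − 32.01) = 0.2975/75.59 = 0.003936 hr

Final: 0.003936 hr


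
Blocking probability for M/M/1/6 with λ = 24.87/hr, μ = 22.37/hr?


ρ = λ/μ = 24.87/22.37 = 1.1118
P_K = (1−ρ)ρ^K/(1−ρ^(K+1)) = (-0.1118·1.888247)/(1 − 2.099271)
= -0.211024/-1.099271 = 0.191968

Final: 0.191968


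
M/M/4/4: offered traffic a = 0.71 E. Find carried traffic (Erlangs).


B(4,0.71) = 0.005210 (Erlang-B)
Carried load = a(1 − B) = 0.71·(1 − 0.005210) = 0.71·0.994790 = 0.7063 E

Final: 0.7063 Erlangs


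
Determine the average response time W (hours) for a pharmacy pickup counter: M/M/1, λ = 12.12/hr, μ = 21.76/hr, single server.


W = 1/(μ−λ) = 1/(21.76 − 12.12) = 1/9.64 = 0.1037 hr

Final: 0.1037 hr


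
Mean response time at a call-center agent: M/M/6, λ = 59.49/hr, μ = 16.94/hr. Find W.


a = 3.5118; ρ = 0.5853; P₀ = 0.028598
Lq = P₀·a^c·ρ/(c!(1−ρ)²) = 0.25357
Wq = Lq/λ = 0.25357/59.49 = 0.004262 hr
W = Wq + 1/μ = 0.004262 + 0.05903 = 0.06329 hr

Final: 0.06329 hr


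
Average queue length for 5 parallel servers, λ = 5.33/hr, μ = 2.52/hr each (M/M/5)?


a = λ/μ = 2.1151; ρ = a/5 = 0.4230
P₀ = 0.119416
Lq = P₀·a^c·ρ / (c!·(1−ρ)²) = 0.119416·42.32855·0.4230/(120·0.33291)
= 0.05352

Final: 0.05352


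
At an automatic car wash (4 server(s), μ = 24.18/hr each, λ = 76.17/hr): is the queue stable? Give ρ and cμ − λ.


Total capacity cμ = 4·24.18 = 96.72/hr
ρ = λ/(cμ) = 76.17/96.72 = 0.7875
Stable ⇔ ρ < 1: YES
Spare capacity = cμ − λ = 96.72 − 76.17 = 20.55/hr

Final: ρ = 0.7875; stable; margin = 20.55/hr


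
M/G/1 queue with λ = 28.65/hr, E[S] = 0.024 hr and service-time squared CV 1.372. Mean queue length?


ρ = λ·E[S] = 28.65·0.024 = 0.6876
Lq = ρ²(1+C_s²)/(2(1−ρ)) = 0.4728·(1+1.372)/(2·0.3124)
= 0.4728·2.3720/0.6248 = 1.79492

Final: 1.79492


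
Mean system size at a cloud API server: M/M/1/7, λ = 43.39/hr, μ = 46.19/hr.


ρ = 43.39/46.19 = 0.9394
L = ρ[1 − (K+1)ρ^K + Kρ^(K+1)] / [(1−ρ)(1−ρ^(K+1))]
Numerator: 0.9394·(1 − 8·0.645493 + 7·0.606364) = 0.075716
Denominator: (0.06062)·(0.393636) = 0.023862
L = 0.075716/0.023862 = 3.1731

Final: 3.1731


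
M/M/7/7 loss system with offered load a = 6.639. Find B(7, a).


B(c,a) = (a^c/c!) / Σ_{k=0}^{c} a^k/k!
a^7/7! = 112.794557
Σ terms (k=0..7): 1.00000 + 6.63900 + 22.03816 + 48.77045 + 80.94675 + 107.48110 + 118.92784 + 112.79456 = 498.597854
B = 112.794557/498.597854 = 0.226224

Final: 0.226224


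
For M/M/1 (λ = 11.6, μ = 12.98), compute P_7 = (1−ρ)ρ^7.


ρ = 11.6/12.98 = 0.8937
P_n = (1−ρ)·ρ^n = (1 − 0.8937)·0.8937^7 = 0.1063·0.455285 = 0.048405

Final: 0.048405


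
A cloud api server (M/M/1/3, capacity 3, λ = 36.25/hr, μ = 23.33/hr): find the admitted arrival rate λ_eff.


ρ = 1.5538; P_K = (1−ρ)ρ^3/(1−ρ^4) = 0.430225
λ_eff = λ(1 − P_K) = 36.25·(1 − 0.430225) = 36.25·0.569775 = 20.6543 /hr

Final: 20.6543 /hr


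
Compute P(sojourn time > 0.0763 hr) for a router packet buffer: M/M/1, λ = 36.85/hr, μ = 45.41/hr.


W ~ Exponential(μ−λ) for M/M/1.
μ − λ = 45.41 − 36.85 = 8.5600
P(W > t) = e^{−(μ−λ)t} = e^{−0.6531} = 0.520415

Final: 0.520415


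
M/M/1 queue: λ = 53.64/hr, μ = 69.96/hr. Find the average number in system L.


ρ = λ/μ = 53.64/69.96 = 0.7667
L = ρ/(1−ρ) = 0.7667/(1 − 0.7667) = 0.7667/0.2333 = 3.2868

Final: 3.2868


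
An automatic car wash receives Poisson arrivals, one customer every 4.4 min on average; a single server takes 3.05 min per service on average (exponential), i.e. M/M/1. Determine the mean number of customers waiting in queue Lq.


λ = 60/4.4 = 13.6364 /hr
μ = 60/3.05 = 19.6721 /hr
ρ = λ/μ = 13.6364/19.6721 = 0.6932
Lq = ρ²/(1−ρ) = 0.4805/0.3068 = 1.5661

Final: 1.5661


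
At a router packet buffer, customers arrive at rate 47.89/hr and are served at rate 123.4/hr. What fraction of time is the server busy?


ρ = λ/μ = 47.89/123.4 = 0.3881

Final: 0.3881


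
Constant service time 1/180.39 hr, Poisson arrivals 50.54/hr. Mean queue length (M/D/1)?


ρ = 50.54/180.39 = 0.2802
M/D/1: Lq = ρ²/(2(1−ρ)) = 0.07850/(2·0.7198) = 0.05452

Final: 0.05452


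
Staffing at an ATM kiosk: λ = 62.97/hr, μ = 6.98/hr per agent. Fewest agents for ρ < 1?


Stability requires cμ > λ ⇔ c > λ/μ.
λ/μ = 62.97/6.98 = 9.0215
Minimum integer c = ⌊9.0215⌋ + 1 = 10
Check: 10·6.98 = 69.80 > 62.97, while 9·6.98 = 62.82 ≤ 62.97

Final: 10 servers


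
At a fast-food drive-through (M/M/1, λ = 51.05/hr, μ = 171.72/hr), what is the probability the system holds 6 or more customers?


ρ = 51.05/171.72 = 0.2973
P(N ≥ n) = ρ^n = 0.2973^6 = 0.0006903

Final: 0.0006903


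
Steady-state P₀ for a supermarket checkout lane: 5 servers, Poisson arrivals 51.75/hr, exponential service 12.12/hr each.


a = λ/μ = 51.75/12.12 = 4.2698; ρ = a/c = 0.8540
Σ_{k=0}^{4} a^k/k! (terms k=0..4) = 1.00000 + 4.26980 + 9.11560 + 12.97394 + 13.84904 = 41.20839
Tail: a^5/(5!(1−ρ)) = 1419.18389/(120·0.1460) = 80.98168
P₀ = 1/(41.20839 + 80.98168) = 1/122.19007 = 0.008184

Final: 0.008184


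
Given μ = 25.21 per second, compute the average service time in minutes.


Mean service time = 1/μ = 1/25.21 second = 0.03967 second
In minutes: 0.03967 × 0.0166667 = 0.0006611 min

Final: 0.0006611 min


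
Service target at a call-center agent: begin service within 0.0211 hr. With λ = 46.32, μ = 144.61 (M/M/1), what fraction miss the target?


ρ = 46.32/144.61 = 0.3203
P(Wq > t) = ρ·e^{−(μ−λ)t} = 0.3203·e^{−2.0739}
= 0.3203·0.125692 = 0.040260

Final: 0.040260


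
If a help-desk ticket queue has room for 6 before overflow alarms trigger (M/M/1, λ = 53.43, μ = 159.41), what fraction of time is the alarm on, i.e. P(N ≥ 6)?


ρ = 53.43/159.41 = 0.3352
P(N ≥ n) = ρ^n = 0.3352^6 = 0.001418

Final: 0.001418


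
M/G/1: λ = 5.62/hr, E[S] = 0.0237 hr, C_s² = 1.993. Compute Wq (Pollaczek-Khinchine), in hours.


ρ = λ·E[S] = 5.62·0.0237 = 0.1332
E[S²] = E[S]²(1+C_s²) = 0.0237²·(1+1.993) = 0.001681
Wq = λ·E[S²]/(2(1−ρ)) = 5.62·0.001681/(2·0.8668) = 0.005450 hr

Final: 0.005450 hr


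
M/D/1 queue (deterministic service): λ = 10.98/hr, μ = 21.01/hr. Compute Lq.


ρ = 10.98/21.01 = 0.5226
M/D/1: Lq = ρ²/(2(1−ρ)) = 0.2731/(2·0.4774) = 0.28605

Final: 0.28605


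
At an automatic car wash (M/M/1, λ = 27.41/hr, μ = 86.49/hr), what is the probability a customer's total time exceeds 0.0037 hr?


W ~ Exponential(μ−λ) for M/M/1.
μ − λ = 86.49 − 27.41 = 59.0800
P(W > t) = e^{−(μ−λ)t} = e^{−0.2186} = 0.803646

Final: 0.803646


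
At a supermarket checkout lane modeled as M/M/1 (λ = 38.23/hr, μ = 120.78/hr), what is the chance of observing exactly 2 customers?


ρ = 38.23/120.78 = 0.3165
P_n = (1−ρ)·ρ^n = (1 − 0.3165)·0.3165^2 = 0.6835·0.100189 = 0.068476

Final: 0.068476


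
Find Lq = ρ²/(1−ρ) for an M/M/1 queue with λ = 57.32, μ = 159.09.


ρ = 57.32/159.09 = 0.3603
Lq = ρ²/(1−ρ) = 0.1298/0.6397 = 0.2029

Final: 0.2029


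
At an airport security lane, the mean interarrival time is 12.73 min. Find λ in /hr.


λ = 1/(interarrival time) in consistent units.
1 hour = 60 min, so λ = 60/12.73 = 4.7133 per hour

Final: 4.7133 /hr


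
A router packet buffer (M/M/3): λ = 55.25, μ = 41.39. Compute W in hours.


a = 1.3349; ρ = 0.4450; P₀ = 0.253806
Lq = P₀·a^c·ρ/(c!(1−ρ)²) = 0.14532
Wq = Lq/λ = 0.14532/55.25 = 0.002630 hr
W = Wq + 1/μ = 0.002630 + 0.02416 = 0.02679 hr

Final: 0.02679 hr


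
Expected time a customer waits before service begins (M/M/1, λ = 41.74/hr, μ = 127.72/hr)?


ρ = 41.74/127.72 = 0.3268
Wq = ρ/(μ−λ) = 0.3268/(127.72 − 41.74) = 0.3268/85.98 = 0.003801 hr

Final: 0.003801 hr


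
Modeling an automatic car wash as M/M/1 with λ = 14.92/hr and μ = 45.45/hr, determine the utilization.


ρ = λ/μ = 14.92/45.45 = 0.3283

Final: 0.3283


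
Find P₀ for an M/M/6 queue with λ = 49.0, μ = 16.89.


a = λ/μ = 49.0/16.89 = 2.9011; ρ = a/c = 0.4835
Σ_{k=0}^{5} a^k/k! (terms k=0..5) = 1.00000 + 2.90112 + 4.20826 + 4.06957 + 2.95158 + 1.71258 = 16.84311
Tail: a^6/(6!(1−ρ)) = 596.20908/(720·0.5165) = 1.60329
P₀ = 1/(16.84311 + 1.60329) = 1/18.44641 = 0.054211

Final: 0.054211


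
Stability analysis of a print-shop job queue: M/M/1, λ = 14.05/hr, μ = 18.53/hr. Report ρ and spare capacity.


Total capacity cμ = 1·18.53 = 18.53/hr
ρ = λ/(cμ) = 14.05/18.53 = 0.7582
Stable ⇔ ρ < 1: YES
Spare capacity = cμ − λ = 18.53 − 14.05 = 4.48/hr

Final: ρ = 0.7582; stable; margin = 4.48/hr


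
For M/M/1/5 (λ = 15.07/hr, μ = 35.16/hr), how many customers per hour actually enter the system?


ρ = 0.4286; P_K = (1−ρ)ρ^5/(1−ρ^6) = 0.008317
λ_eff = λ(1 − P_K) = 15.07·(1 − 0.008317) = 15.07·0.991683 = 14.9447 /hr

Final: 14.9447 /hr


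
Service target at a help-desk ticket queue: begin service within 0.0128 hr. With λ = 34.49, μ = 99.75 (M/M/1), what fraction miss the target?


ρ = 34.49/99.75 = 0.3458
P(Wq > t) = ρ·e^{−(μ−λ)t} = 0.3458·e^{−0.8353}
= 0.3458·0.433732 = 0.149969

Final: 0.149969


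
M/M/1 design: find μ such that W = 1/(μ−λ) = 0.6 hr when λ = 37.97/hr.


W = 1/(μ−λ) ⇒ μ − λ = 1/W = 1/0.6 = 1.6667
μ = λ + 1/W = 37.97 + 1.6667 = 39.6367 per hr

Final: 39.6367 /hr


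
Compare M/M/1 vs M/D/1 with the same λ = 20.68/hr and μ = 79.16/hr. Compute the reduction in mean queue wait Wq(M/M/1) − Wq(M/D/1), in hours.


ρ = 20.68/79.16 = 0.2612
Wq(M/M/1) = ρ/(μ−λ) = 0.2612/58.48 = 0.004467 hr
Wq(M/D/1) = ρ/(2(μ−λ)) = 0.002234 hr
Savings = 0.004467 − 0.002234 = 0.002234 hr

Final: 0.002234 hr


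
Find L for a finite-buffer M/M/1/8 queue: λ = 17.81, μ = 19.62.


ρ = 17.81/19.62 = 0.9077
L = ρ[1 − (K+1)ρ^K + Kρ^(K+1)] / [(1−ρ)(1−ρ^(K+1))]
Numerator: 0.9077·(1 − 9·0.461020 + 8·0.418489) = 0.180404
Denominator: (0.09225)·(0.581511) = 0.053646
L = 0.180404/0.053646 = 3.3629

Final: 3.3629


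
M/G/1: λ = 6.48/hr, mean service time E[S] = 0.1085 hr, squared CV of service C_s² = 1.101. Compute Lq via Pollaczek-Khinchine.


ρ = λ·E[S] = 6.48·0.1085 = 0.7031
Lq = ρ²(1+C_s²)/(2(1−ρ)) = 0.4943·(1+1.101)/(2·0.2969)
= 0.4943·2.1010/0.5938 = 1.74890

Final: 1.74890


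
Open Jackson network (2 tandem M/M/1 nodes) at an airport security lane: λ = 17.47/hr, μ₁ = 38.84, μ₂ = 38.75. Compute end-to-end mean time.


Each node sees arrival rate λ = 17.47/hr (tandem ⇒ throughput preserved).
W₁ = 1/(μ₁−λ) = 1/(38.84−17.47) = 0.04679 hr
W₂ = 1/(μ₂−λ) = 1/(38.75−17.47) = 0.04699 hr
W_total = W₁ + W₂ = 0.04679 + 0.04699 = 0.09379 hr

Final: 0.09379 hr


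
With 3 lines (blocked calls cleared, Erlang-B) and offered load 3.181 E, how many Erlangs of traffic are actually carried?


B(3,3.181) = 0.367314 (Erlang-B)
Carried load = a(1 − B) = 3.181·(1 − 0.367314) = 3.181·0.632686 = 2.0126 E

Final: 2.0126 Erlangs


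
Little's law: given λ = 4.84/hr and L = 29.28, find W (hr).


W = L/λ = 29.28/4.84 = 6.0496 hr

Final: 6.0496 hr


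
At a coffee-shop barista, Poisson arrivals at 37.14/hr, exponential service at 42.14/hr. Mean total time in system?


W = 1/(μ−λ) = 1/(42.14 − 37.14) = 1/5.00 = 0.2000 hr

Final: 0.2000 hr


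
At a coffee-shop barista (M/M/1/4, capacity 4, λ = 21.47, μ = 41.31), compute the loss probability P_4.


ρ = λ/μ = 21.47/41.31 = 0.5197
P_K = (1−ρ)ρ^K/(1−ρ^(K+1)) = (0.4803·0.072964)/(1 − 0.037921)
= 0.035042/0.962079 = 0.036424

Final: 0.036424


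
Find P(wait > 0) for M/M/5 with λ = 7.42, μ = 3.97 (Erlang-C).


a = λ/μ = 1.8690; ρ = a/5 = 0.3738
P₀ = 0.153475 (from M/M/c formula)
C(c,a) = [a^c/(c!(1−ρ))]·P₀ = [22.80694/(120·0.6262)]·0.153475
= 0.30351·0.153475 = 0.046581

Final: 0.046581


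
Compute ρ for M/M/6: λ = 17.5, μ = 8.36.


ρ = λ/(cμ) = 17.5/(6·8.36) = 17.5/50.16 = 0.3489

Final: 0.3489


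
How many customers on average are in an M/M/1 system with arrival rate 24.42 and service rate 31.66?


ρ = λ/μ = 24.42/31.66 = 0.7713
L = ρ/(1−ρ) = 0.7713/(1 − 0.7713) = 0.7713/0.2287 = 3.3729

Final: 3.3729


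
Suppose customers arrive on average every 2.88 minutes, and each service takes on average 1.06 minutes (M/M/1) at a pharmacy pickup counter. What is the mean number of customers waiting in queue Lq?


λ = 60/2.88 = 20.8333 /hr
μ = 60/1.06 = 56.6038 /hr
ρ = λ/μ = 20.8333/56.6038 = 0.3681
Lq = ρ²/(1−ρ) = 0.1355/0.6319 = 0.2144

Final: 0.2144


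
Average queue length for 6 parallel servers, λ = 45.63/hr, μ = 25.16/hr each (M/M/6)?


a = λ/μ = 1.8136; ρ = a/6 = 0.3023
P₀ = 0.162935
Lq = P₀·a^c·ρ / (c!·(1−ρ)²) = 0.162935·35.58271·0.3023/(720·0.48683)
= 0.005000

Final: 0.005000


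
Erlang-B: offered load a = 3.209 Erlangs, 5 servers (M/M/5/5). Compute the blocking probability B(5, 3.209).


B(c,a) = (a^c/c!) / Σ_{k=0}^{c} a^k/k!
a^5/5! = 2.835746
Σ terms (k=0..5): 1.00000 + 3.20900 + 5.14884 + 5.50754 + 4.41843 + 2.83575 = 22.119556
B = 2.835746/22.119556 = 0.128201

Final: 0.128201


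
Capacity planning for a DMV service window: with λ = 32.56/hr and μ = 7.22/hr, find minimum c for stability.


Stability requires cμ > λ ⇔ c > λ/μ.
λ/μ = 32.56/7.22 = 4.5097
Minimum integer c = ⌊4.5097⌋ + 1 = 5
Check: 5·7.22 = 36.10 > 32.56, while 4·7.22 = 28.88 ≤ 32.56

Final: 5 servers


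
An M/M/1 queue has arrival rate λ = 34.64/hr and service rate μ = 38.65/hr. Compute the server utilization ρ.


ρ = λ/μ = 34.64/38.65 = 0.8962

Final: 0.8962


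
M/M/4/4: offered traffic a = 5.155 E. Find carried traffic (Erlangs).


B(4,5.155) = 0.410392 (Erlang-B)
Carried load = a(1 − B) = 5.155·(1 − 0.410392) = 5.155·0.589608 = 3.0394 E

Final: 3.0394 Erlangs


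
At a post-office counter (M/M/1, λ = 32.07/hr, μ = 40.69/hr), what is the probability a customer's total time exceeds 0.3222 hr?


W ~ Exponential(μ−λ) for M/M/1.
μ − λ = 40.69 − 32.07 = 8.6200
P(W > t) = e^{−(μ−λ)t} = e^{−2.7774} = 0.062202

Final: 0.062202


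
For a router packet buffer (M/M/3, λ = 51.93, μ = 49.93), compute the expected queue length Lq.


a = λ/μ = 1.0401; ρ = a/3 = 0.3467
P₀ = 0.348684
Lq = P₀·a^c·ρ / (c!·(1−ρ)²) = 0.348684·1.12505·0.3467/(6·0.42682)
= 0.05311

Final: 0.05311


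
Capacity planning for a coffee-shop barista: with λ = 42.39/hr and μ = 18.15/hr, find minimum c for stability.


Stability requires cμ > λ ⇔ c > λ/μ.
λ/μ = 42.39/18.15 = 2.3355
Minimum integer c = ⌊2.3355⌋ + 1 = 3
Check: 3·18.15 = 54.45 > 42.39, while 2·18.15 = 36.30 ≤ 42.39

Final: 3 servers


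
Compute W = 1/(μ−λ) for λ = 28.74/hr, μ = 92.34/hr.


W = 1/(μ−λ) = 1/(92.34 − 28.74) = 1/63.60 = 0.01572 hr

Final: 0.01572 hr


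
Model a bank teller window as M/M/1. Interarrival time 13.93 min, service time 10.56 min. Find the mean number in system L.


λ = 60/13.93 = 4.3073 /hr
μ = 60/10.56 = 5.6818 /hr
ρ = λ/μ = 4.3073/5.6818 = 0.7581
L = ρ/(1−ρ) = 0.7581/0.2419 = 3.1335

Final: 3.1335


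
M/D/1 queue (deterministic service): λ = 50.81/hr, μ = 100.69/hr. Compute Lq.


ρ = 50.81/100.69 = 0.5046
M/D/1: Lq = ρ²/(2(1−ρ)) = 0.2546/(2·0.4954) = 0.25701

Final: 0.25701


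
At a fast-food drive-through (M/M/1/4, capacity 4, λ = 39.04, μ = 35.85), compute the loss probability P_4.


ρ = λ/μ = 39.04/35.85 = 1.0890
P_K = (1−ρ)ρ^K/(1−ρ^(K+1)) = (-0.08898·1.406315)/(1 − 1.531451)
= -0.125137/-0.531451 = 0.235462

Final: 0.235462


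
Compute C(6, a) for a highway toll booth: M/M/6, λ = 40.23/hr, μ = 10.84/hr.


a = λ/μ = 3.7113; ρ = a/6 = 0.6185
P₀ = 0.023040 (from M/M/c formula)
C(c,a) = [a^c/(c!(1−ρ))]·P₀ = [2612.91031/(720·0.3815)]·0.023040
= 9.51362·0.023040 = 0.219195

Final: 0.219195


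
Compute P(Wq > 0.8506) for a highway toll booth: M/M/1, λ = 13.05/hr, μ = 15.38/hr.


ρ = 13.05/15.38 = 0.8485
P(Wq > t) = ρ·e^{−(μ−λ)t} = 0.8485·e^{−1.9819}
= 0.8485·0.137807 = 0.116930

Final: 0.116930


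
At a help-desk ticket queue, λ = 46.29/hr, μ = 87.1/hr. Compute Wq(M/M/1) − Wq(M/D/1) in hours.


ρ = 46.29/87.1 = 0.5315
Wq(M/M/1) = ρ/(μ−λ) = 0.5315/40.81 = 0.01302 hr
Wq(M/D/1) = ρ/(2(μ−λ)) = 0.006511 hr
Savings = 0.01302 − 0.006511 = 0.006511 hr

Final: 0.006511 hr


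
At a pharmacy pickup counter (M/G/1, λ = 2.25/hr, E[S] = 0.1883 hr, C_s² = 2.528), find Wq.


ρ = λ·E[S] = 2.25·0.1883 = 0.4237
E[S²] = E[S]²(1+C_s²) = 0.1883²·(1+2.528) = 0.125092
Wq = λ·E[S²]/(2(1−ρ)) = 2.25·0.125092/(2·0.5763) = 0.24418 hr

Final: 0.24418 hr


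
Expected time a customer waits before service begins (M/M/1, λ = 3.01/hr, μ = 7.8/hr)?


ρ = 3.01/7.8 = 0.3859
Wq = ρ/(μ−λ) = 0.3859/(7.8 − 3.01) = 0.3859/4.79 = 0.08056 hr

Final: 0.08056 hr


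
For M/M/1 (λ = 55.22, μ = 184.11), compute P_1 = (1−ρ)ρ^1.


ρ = 55.22/184.11 = 0.2999
P_n = (1−ρ)·ρ^n = (1 − 0.2999)·0.2999^1 = 0.7001·0.299929 = 0.209972

Final: 0.209972


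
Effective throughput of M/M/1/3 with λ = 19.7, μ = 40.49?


ρ = 0.4865; P_K = (1−ρ)ρ^3/(1−ρ^4) = 0.062648
λ_eff = λ(1 − P_K) = 19.7·(1 − 0.062648) = 19.7·0.937352 = 18.4658 /hr

Final: 18.4658 /hr


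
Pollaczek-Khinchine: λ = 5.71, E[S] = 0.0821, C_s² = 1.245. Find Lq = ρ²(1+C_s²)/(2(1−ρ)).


ρ = λ·E[S] = 5.71·0.0821 = 0.4688
Lq = ρ²(1+C_s²)/(2(1−ρ)) = 0.2198·(1+1.245)/(2·0.5312)
= 0.2198·2.2450/1.0624 = 0.46439

Final: 0.46439


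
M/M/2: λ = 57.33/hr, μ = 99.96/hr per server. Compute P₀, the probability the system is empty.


a = λ/μ = 57.33/99.96 = 0.5735; ρ = a/c = 0.2868
Σ_{k=0}^{1} a^k/k! (terms k=0..1) = 1.00000 + 0.57353 = 1.57353
Tail: a^2/(2!(1−ρ)) = 0.32894/(2·0.7132) = 0.23059
P₀ = 1/(1.57353 + 0.23059) = 1/1.80412 = 0.554286

Final: 0.554286


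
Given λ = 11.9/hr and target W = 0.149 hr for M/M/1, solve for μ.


W = 1/(μ−λ) ⇒ μ − λ = 1/W = 1/0.149 = 6.7114
μ = λ + 1/W = 11.9 + 6.7114 = 18.6114 per hr

Final: 18.6114 /hr


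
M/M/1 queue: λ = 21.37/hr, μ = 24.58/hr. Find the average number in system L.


ρ = λ/μ = 21.37/24.58 = 0.8694
L = ρ/(1−ρ) = 0.8694/(1 − 0.8694) = 0.8694/0.1306 = 6.6573

Final: 6.6573


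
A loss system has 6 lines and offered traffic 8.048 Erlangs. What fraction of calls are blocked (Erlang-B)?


B(c,a) = (a^c/c!) / Σ_{k=0}^{c} a^k/k!
a^6/6! = 377.394277
Σ terms (k=0..6): 1.00000 + 8.04800 + 32.38515 + 86.87857 + 174.79968 + 281.35756 + 377.39428 = 961.863237
B = 377.394277/961.863237 = 0.392358

Final: 0.392358


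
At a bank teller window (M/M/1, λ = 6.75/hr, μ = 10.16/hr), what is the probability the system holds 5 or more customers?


ρ = 6.75/10.16 = 0.6644
P(N ≥ n) = ρ^n = 0.6644^5 = 0.129435

Final: 0.129435


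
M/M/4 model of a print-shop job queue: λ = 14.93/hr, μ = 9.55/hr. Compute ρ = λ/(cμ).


ρ = λ/(cμ) = 14.93/(4·9.55) = 14.93/38.20 = 0.3908

Final: 0.3908


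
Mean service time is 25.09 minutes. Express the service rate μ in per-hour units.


μ = 1/(service time) in consistent units.
1 hour = 60 min, so μ = 60/25.09 = 2.3914 per hour

Final: 2.3914 /hr


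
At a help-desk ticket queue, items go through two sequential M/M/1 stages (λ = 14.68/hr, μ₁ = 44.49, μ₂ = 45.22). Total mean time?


Each node sees arrival rate λ = 14.68/hr (tandem ⇒ throughput preserved).
W₁ = 1/(μ₁−λ) = 1/(44.49−14.68) = 0.03355 hr
W₂ = 1/(μ₂−λ) = 1/(45.22−14.68) = 0.03274 hr
W_total = W₁ + W₂ = 0.03355 + 0.03274 = 0.06629 hr

Final: 0.06629 hr


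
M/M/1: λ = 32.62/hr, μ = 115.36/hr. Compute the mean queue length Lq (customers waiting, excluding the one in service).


ρ = 32.62/115.36 = 0.2828
Lq = ρ²/(1−ρ) = 0.07996/0.7172 = 0.1115

Final: 0.1115


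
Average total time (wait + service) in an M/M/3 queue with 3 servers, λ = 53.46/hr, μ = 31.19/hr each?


a = 1.7140; ρ = 0.5713; P₀ = 0.162847
Lq = P₀·a^c·ρ/(c!(1−ρ)²) = 0.42494
Wq = Lq/λ = 0.42494/53.46 = 0.007949 hr
W = Wq + 1/μ = 0.007949 + 0.03206 = 0.04001 hr

Final: 0.04001 hr


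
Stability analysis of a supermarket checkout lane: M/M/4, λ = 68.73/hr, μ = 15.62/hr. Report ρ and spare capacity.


Total capacity cμ = 4·15.62 = 62.48/hr
ρ = λ/(cμ) = 68.73/62.48 = 1.1000
Stable ⇔ ρ < 1: NO
Spare capacity = cμ − λ = 62.48 − 68.73 = -6.25/hr

Final: ρ = 1.1000; unstable; margin = -6.25/hr


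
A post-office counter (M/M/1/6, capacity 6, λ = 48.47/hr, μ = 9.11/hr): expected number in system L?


ρ = 48.47/9.11 = 5.3205
L = ρ[1 − (K+1)ρ^K + Kρ^(K+1)] / [(1−ρ)(1−ρ^(K+1))]
Numerator: 5.3205·(1 − 7·22684.429239 + 6·120693.115832) = 3008059.321585
Denominator: (-4.3205)·(-120692.115832) = 521453.532288
L = 3008059.321585/521453.532288 = 5.7686

Final: 5.7686


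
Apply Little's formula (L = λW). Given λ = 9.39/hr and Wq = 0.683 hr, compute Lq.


Lq = λWq = 9.39·0.683 = 6.4134

Final: 6.4134


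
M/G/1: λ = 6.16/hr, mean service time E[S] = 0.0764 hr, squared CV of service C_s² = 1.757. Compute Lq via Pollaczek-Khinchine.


ρ = λ·E[S] = 6.16·0.0764 = 0.4706
Lq = ρ²(1+C_s²)/(2(1−ρ)) = 0.2215·(1+1.757)/(2·0.5294)
= 0.2215·2.7570/1.0588 = 0.57675

Final: 0.57675


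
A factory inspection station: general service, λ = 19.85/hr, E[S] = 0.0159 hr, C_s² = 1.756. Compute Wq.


ρ = λ·E[S] = 19.85·0.0159 = 0.3156
E[S²] = E[S]²(1+C_s²) = 0.0159²·(1+1.756) = 0.0006967
Wq = λ·E[S²]/(2(1−ρ)) = 19.85·0.0006967/(2·0.6844) = 0.01010 hr

Final: 0.01010 hr


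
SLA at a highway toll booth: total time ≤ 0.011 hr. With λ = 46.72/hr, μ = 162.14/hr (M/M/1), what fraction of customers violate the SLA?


W ~ Exponential(μ−λ) for M/M/1.
μ − λ = 162.14 − 46.72 = 115.4200
P(W > t) = e^{−(μ−λ)t} = e^{−1.2696} = 0.280938

Final: 0.280938


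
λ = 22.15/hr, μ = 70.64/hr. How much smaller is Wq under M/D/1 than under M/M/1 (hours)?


ρ = 22.15/70.64 = 0.3136
Wq(M/M/1) = ρ/(μ−λ) = 0.3136/48.49 = 0.006467 hr
Wq(M/D/1) = ρ/(2(μ−λ)) = 0.003233 hr
Savings = 0.006467 − 0.003233 = 0.003233 hr

Final: 0.003233 hr


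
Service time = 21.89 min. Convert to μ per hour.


μ = 1/(service time) in consistent units.
1 hour = 60 min, so μ = 60/21.89 = 2.7410 per hour

Final: 2.7410 /hr


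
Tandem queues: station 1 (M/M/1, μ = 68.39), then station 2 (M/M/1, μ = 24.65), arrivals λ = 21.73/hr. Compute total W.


Each node sees arrival rate λ = 21.73/hr (tandem ⇒ throughput preserved).
W₁ = 1/(μ₁−λ) = 1/(68.39−21.73) = 0.02143 hr
W₂ = 1/(μ₂−λ) = 1/(24.65−21.73) = 0.34247 hr
W_total = W₁ + W₂ = 0.02143 + 0.34247 = 0.36390 hr

Final: 0.36390 hr


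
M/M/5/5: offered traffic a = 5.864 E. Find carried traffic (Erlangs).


B(5,5.864) = 0.350799 (Erlang-B)
Carried load = a(1 − B) = 5.864·(1 − 0.350799) = 5.864·0.649201 = 3.8069 E

Final: 3.8069 Erlangs


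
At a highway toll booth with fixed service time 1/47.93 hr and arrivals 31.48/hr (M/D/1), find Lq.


ρ = 31.48/47.93 = 0.6568
M/D/1: Lq = ρ²/(2(1−ρ)) = 0.4314/(2·0.3432) = 0.62844

Final: 0.62844


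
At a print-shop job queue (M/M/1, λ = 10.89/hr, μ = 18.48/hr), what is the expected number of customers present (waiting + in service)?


ρ = λ/μ = 10.89/18.48 = 0.5893
L = ρ/(1−ρ) = 0.5893/(1 − 0.5893) = 0.5893/0.4107 = 1.4348

Final: 1.4348


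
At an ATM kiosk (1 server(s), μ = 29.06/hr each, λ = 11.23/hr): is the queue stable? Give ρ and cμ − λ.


Total capacity cμ = 1·29.06 = 29.06/hr
ρ = λ/(cμ) = 11.23/29.06 = 0.3864
Stable ⇔ ρ < 1: YES
Spare capacity = cμ − λ = 29.06 − 11.23 = 17.83/hr

Final: ρ = 0.3864; stable; margin = 17.83/hr


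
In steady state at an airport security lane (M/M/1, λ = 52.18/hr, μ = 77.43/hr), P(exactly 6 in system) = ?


ρ = 52.18/77.43 = 0.6739
P_n = (1−ρ)·ρ^n = (1 − 0.6739)·0.6739^6 = 0.3261·0.093663 = 0.030544

Final: 0.030544


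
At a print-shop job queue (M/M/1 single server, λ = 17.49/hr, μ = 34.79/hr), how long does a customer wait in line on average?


ρ = 17.49/34.79 = 0.5027
Wq = ρ/(μ−λ) = 0.5027/(34.79 − 17.49) = 0.5027/17.30 = 0.02906 hr

Final: 0.02906 hr


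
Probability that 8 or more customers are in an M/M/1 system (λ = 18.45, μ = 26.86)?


ρ = 18.45/26.86 = 0.6869
P(N ≥ n) = ρ^n = 0.6869^8 = 0.049559

Final: 0.049559


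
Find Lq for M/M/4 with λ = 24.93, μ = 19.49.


a = λ/μ = 1.2791; ρ = a/4 = 0.3198
P₀ = 0.277011
Lq = P₀·a^c·ρ / (c!·(1−ρ)²) = 0.277011·2.67696·0.3198/(24·0.46270)
= 0.02135

Final: 0.02135


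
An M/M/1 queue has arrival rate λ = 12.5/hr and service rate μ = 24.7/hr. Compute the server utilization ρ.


ρ = λ/μ = 12.5/24.7 = 0.5061

Final: 0.5061


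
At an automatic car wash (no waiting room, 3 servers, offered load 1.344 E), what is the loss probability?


B(c,a) = (a^c/c!) / Σ_{k=0}^{c} a^k/k!
a^3/3! = 0.404619
Σ terms (k=0..3): 1.00000 + 1.34400 + 0.90317 + 0.40462 = 3.651787
B = 0.404619/3.651787 = 0.110800

Final: 0.110800


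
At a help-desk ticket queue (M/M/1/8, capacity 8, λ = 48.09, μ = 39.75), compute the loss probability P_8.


ρ = λ/μ = 48.09/39.75 = 1.2098
P_K = (1−ρ)ρ^K/(1−ρ^(K+1)) = (-0.2098·4.589244)/(1 − 5.552119)
= -0.962875/-4.552119 = 0.211522

Final: 0.211522


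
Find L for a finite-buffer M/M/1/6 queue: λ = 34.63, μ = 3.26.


ρ = 34.63/3.26 = 10.6227
L = ρ[1 − (K+1)ρ^K + Kρ^(K+1)] / [(1−ρ)(1−ρ^(K+1))]
Numerator: 10.6227·(1 − 7·1436843.107067 + 6·15263152.391937) = 865973221.178713
Denominator: (-9.6227)·(-15263151.391937) = 146872717.535292
L = 865973221.178713/146872717.535292 = 5.8961

Final: 5.8961


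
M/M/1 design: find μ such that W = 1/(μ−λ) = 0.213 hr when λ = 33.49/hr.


W = 1/(μ−λ) ⇒ μ − λ = 1/W = 1/0.213 = 4.6948
μ = λ + 1/W = 33.49 + 4.6948 = 38.1848 per hr

Final: 38.1848 /hr


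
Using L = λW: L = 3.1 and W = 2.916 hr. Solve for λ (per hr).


λ = L/W = 3.1/2.916 = 1.0631 /hr

Final: 1.0631 /hr


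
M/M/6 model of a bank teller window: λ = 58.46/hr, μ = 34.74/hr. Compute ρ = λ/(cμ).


ρ = λ/(cμ) = 58.46/(6·34.74) = 58.46/208.44 = 0.2805

Final: 0.2805


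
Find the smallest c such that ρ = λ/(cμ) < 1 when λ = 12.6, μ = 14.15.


Stability requires cμ > λ ⇔ c > λ/μ.
λ/μ = 12.6/14.15 = 0.8905
Minimum integer c = ⌊0.8905⌋ + 1 = 1
Check: 1·14.15 = 14.15 > 12.6, while 0·14.15 = 0.00 ≤ 12.6

Final: 1 servers


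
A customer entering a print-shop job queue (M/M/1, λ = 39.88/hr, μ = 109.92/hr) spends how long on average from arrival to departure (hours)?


W = 1/(μ−λ) = 1/(109.92 − 39.88) = 1/70.04 = 0.01428 hr

Final: 0.01428 hr


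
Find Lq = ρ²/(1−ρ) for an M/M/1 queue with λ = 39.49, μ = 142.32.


ρ = 39.49/142.32 = 0.2775
Lq = ρ²/(1−ρ) = 0.07699/0.7225 = 0.1066

Final: 0.1066


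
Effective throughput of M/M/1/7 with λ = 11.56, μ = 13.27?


ρ = 0.8711; P_K = (1−ρ)ρ^7/(1−ρ^8) = 0.073407
λ_eff = λ(1 − P_K) = 11.56·(1 − 0.073407) = 11.56·0.926593 = 10.7114 /hr

Final: 10.7114 /hr


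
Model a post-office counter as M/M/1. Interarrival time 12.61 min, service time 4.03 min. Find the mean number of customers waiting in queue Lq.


λ = 60/12.61 = 4.7581 /hr
μ = 60/4.03 = 14.8883 /hr
ρ = λ/μ = 4.7581/14.8883 = 0.3196
Lq = ρ²/(1−ρ) = 0.1021/0.6804 = 0.1501

Final: 0.1501


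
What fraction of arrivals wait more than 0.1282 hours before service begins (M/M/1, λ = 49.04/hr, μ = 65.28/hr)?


ρ = 49.04/65.28 = 0.7512
P(Wq > t) = ρ·e^{−(μ−λ)t} = 0.7512·e^{−2.0820}
= 0.7512·0.124685 = 0.093666

Final: 0.093666


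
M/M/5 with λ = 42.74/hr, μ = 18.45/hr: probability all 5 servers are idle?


a = λ/μ = 42.74/18.45 = 2.3165; ρ = a/c = 0.4633
Σ_{k=0}^{4} a^k/k! (terms k=0..4) = 1.00000 + 2.31653 + 2.68316 + 2.07187 + 1.19989 = 9.27145
Tail: a^5/(5!(1−ρ)) = 66.70997/(120·0.5367) = 1.03582
P₀ = 1/(9.27145 + 1.03582) = 1/10.30727 = 0.097019

Final: 0.097019


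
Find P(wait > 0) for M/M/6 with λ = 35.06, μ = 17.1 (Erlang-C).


a = λ/μ = 2.0503; ρ = a/6 = 0.3417
P₀ = 0.128476 (from M/M/c formula)
C(c,a) = [a^c/(c!(1−ρ))]·P₀ = [74.28392/(720·0.6583)]·0.128476
= 0.15673·0.128476 = 0.020136

Final: 0.020136


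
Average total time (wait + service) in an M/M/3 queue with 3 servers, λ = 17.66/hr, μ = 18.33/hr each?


a = 0.9634; ρ = 0.3211; P₀ = 0.377768
Lq = P₀·a^c·ρ/(c!(1−ρ)²) = 0.03924
Wq = Lq/λ = 0.03924/17.66 = 0.002222 hr
W = Wq + 1/μ = 0.002222 + 0.05456 = 0.05678 hr

Final: 0.05678 hr


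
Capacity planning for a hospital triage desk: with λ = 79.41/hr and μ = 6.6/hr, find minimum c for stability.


Stability requires cμ > λ ⇔ c > λ/μ.
λ/μ = 79.41/6.6 = 12.0318
Minimum integer c = ⌊12.0318⌋ + 1 = 13
Check: 13·6.6 = 85.80 > 79.41, while 12·6.6 = 79.20 ≤ 79.41

Final: 13 servers


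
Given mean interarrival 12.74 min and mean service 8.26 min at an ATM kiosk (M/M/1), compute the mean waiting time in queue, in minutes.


λ = 60/12.74 = 4.7096 /hr
μ = 60/8.26 = 7.2639 /hr
ρ = λ/μ = 4.7096/7.2639 = 0.6484
Wq = ρ/(μ−λ) = 0.6484/(7.2639−4.7096) = 0.25382 hr
In minutes: 0.25382·60 = 15.229 min

Final: 15.229 min


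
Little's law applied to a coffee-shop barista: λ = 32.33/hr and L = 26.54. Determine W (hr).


W = L/λ = 26.54/32.33 = 0.8209 hr

Final: 0.8209 hr


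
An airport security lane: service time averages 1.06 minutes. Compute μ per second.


μ = 1/(service time) in consistent units.
1 second = 0.0166667 min, so μ = 0.0166667/1.06 = 0.01572 per second

Final: 0.01572 /sec


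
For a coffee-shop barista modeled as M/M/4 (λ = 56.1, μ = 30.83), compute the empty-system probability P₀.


a = λ/μ = 56.1/30.83 = 1.8197; ρ = a/c = 0.4549
Σ_{k=0}^{3} a^k/k! (terms k=0..3) = 1.00000 + 1.81966 + 1.65557 + 1.00419 = 5.47942
Tail: a^4/(4!(1−ρ)) = 10.96371/(24·0.5451) = 0.83807
P₀ = 1/(5.47942 + 0.83807) = 1/6.31749 = 0.158291

Final: 0.158291


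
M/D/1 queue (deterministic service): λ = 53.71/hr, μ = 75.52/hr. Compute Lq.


ρ = 53.71/75.52 = 0.7112
M/D/1: Lq = ρ²/(2(1−ρ)) = 0.5058/(2·0.2888) = 0.87571

Final: 0.87571


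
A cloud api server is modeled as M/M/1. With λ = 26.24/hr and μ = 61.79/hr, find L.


ρ = λ/μ = 26.24/61.79 = 0.4247
L = ρ/(1−ρ) = 0.4247/(1 − 0.4247) = 0.4247/0.5753 = 0.7381

Final: 0.7381
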